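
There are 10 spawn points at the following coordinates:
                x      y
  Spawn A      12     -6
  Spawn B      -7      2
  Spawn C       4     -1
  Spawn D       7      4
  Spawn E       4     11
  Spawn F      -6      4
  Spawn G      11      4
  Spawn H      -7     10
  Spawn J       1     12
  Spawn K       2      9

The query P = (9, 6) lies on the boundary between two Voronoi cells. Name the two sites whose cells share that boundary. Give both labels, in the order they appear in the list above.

Squared distances from P to each site:
d²(P, Spawn A) = 9 + 144 = 153
d²(P, Spawn B) = 256 + 16 = 272
d²(P, Spawn C) = 25 + 49 = 74
d²(P, Spawn D) = 4 + 4 = 8
d²(P, Spawn E) = 25 + 25 = 50
d²(P, Spawn F) = 225 + 4 = 229
d²(P, Spawn G) = 4 + 4 = 8
d²(P, Spawn H) = 256 + 16 = 272
d²(P, Spawn J) = 64 + 36 = 100
d²(P, Spawn K) = 49 + 9 = 58
P is equidistant from Spawn D and Spawn G (both at squared distance 8), and every other site is strictly farther — so P lies on the Spawn D–Spawn G Voronoi edge.

Spawn D and Spawn G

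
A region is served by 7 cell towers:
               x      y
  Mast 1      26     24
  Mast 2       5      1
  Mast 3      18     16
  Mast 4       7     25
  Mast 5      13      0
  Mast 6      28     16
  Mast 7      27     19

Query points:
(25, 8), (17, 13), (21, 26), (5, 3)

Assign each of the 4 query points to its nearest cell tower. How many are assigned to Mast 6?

1

(25, 8) — d² to each: Mast 1:257, Mast 2:449, Mast 3:113, Mast 4:613, Mast 5:208, Mast 6:73, Mast 7:125 → nearest is Mast 6
(17, 13) — d² to each: Mast 1:202, Mast 2:288, Mast 3:10, Mast 4:244, Mast 5:185, Mast 6:130, Mast 7:136 → nearest is Mast 3
(21, 26) — d² to each: Mast 1:29, Mast 2:881, Mast 3:109, Mast 4:197, Mast 5:740, Mast 6:149, Mast 7:85 → nearest is Mast 1
(5, 3) — d² to each: Mast 1:882, Mast 2:4, Mast 3:338, Mast 4:488, Mast 5:73, Mast 6:698, Mast 7:740 → nearest is Mast 2
1 of the 4 points has Mast 6 as nearest.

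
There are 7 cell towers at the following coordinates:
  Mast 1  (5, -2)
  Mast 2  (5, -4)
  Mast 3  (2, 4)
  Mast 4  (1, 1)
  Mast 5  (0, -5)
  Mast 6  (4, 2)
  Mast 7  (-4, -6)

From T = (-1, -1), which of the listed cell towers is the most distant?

Squared Euclidean distances:
d²(T, Mast 1) = (-1−5)² + (-1−(-2))² = 36 + 1 = 37
d²(T, Mast 2) = (-1−5)² + (-1−(-4))² = 36 + 9 = 45
d²(T, Mast 3) = (-1−2)² + (-1−4)² = 9 + 25 = 34
d²(T, Mast 4) = (-1−1)² + (-1−1)² = 4 + 4 = 8
d²(T, Mast 5) = (-1−0)² + (-1−(-5))² = 1 + 16 = 17
d²(T, Mast 6) = (-1−4)² + (-1−2)² = 25 + 9 = 34
d²(T, Mast 7) = (-1−(-4))² + (-1−(-6))² = 9 + 25 = 34
The largest is to Mast 2.

Mast 2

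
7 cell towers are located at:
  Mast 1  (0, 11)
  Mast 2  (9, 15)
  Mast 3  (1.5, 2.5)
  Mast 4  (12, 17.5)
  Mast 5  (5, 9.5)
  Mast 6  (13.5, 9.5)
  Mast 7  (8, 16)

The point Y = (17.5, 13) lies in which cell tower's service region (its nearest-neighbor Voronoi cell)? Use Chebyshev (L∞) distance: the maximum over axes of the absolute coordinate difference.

d(Y, Mast 1) = max(17.5, 2) = 17.5
d(Y, Mast 2) = max(8.5, 2) = 8.5
d(Y, Mast 3) = max(16, 10.5) = 16
d(Y, Mast 4) = max(5.5, 4.5) = 5.5
d(Y, Mast 5) = max(12.5, 3.5) = 12.5
d(Y, Mast 6) = max(4, 3.5) = 4
d(Y, Mast 7) = max(9.5, 3) = 9.5
Mast 6 is nearest.

Mast 6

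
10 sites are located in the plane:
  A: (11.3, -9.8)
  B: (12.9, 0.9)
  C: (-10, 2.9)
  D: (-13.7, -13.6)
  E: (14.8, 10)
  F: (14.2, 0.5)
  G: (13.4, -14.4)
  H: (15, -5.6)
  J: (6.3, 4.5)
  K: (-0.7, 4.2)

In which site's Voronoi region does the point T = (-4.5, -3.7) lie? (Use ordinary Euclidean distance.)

Since √ is increasing, it suffices to compare squared distances:
|TA|² = (-4.5−11.3)² + (-3.7−(-9.8))² = 249.64 + 37.21 = 286.85
|TB|² = (-4.5−12.9)² + (-3.7−0.9)² = 302.76 + 21.16 = 323.92
|TC|² = (-4.5−(-10))² + (-3.7−2.9)² = 30.25 + 43.56 = 73.81
|TD|² = (-4.5−(-13.7))² + (-3.7−(-13.6))² = 84.64 + 98.01 = 182.65
|TE|² = (-4.5−14.8)² + (-3.7−10)² = 372.49 + 187.69 = 560.18
|TF|² = (-4.5−14.2)² + (-3.7−0.5)² = 349.69 + 17.64 = 367.33
|TG|² = (-4.5−13.4)² + (-3.7−(-14.4))² = 320.41 + 114.49 = 434.9
|TH|² = (-4.5−15)² + (-3.7−(-5.6))² = 380.25 + 3.61 = 383.86
|TJ|² = (-4.5−6.3)² + (-3.7−4.5)² = 116.64 + 67.24 = 183.88
|TK|² = (-4.5−(-0.7))² + (-3.7−4.2)² = 14.44 + 62.41 = 76.85
Minimum is at C.

C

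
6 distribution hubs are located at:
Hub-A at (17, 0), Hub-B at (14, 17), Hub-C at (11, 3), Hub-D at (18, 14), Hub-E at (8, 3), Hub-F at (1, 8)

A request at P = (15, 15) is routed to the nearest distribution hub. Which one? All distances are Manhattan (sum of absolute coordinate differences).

d(P, Hub-A) = |15−17| + |15−0| = 2 + 15 = 17
d(P, Hub-B) = |15−14| + |15−17| = 1 + 2 = 3
d(P, Hub-C) = |15−11| + |15−3| = 4 + 12 = 16
d(P, Hub-D) = |15−18| + |15−14| = 3 + 1 = 4
d(P, Hub-E) = |15−8| + |15−3| = 7 + 12 = 19
d(P, Hub-F) = |15−1| + |15−8| = 14 + 7 = 21
The smallest is to Hub-B, so P lies in the Voronoi region of Hub-B.

Hub-B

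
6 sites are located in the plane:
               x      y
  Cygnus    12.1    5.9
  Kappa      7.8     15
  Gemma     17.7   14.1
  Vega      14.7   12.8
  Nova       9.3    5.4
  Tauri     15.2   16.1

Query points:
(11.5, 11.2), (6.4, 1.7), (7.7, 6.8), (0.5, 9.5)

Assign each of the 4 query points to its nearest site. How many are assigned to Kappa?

(11.5, 11.2) — d² to each: Cygnus:28.45, Kappa:28.13, Gemma:46.85, Vega:12.8, Nova:38.48, Tauri:37.7 → nearest is Vega
(6.4, 1.7) — d² to each: Cygnus:50.13, Kappa:178.85, Gemma:281.45, Vega:192.1, Nova:22.1, Tauri:284.8 → nearest is Nova
(7.7, 6.8) — d² to each: Cygnus:20.17, Kappa:67.25, Gemma:153.29, Vega:85, Nova:4.52, Tauri:142.74 → nearest is Nova
(0.5, 9.5) — d² to each: Cygnus:147.52, Kappa:83.54, Gemma:317, Vega:212.53, Nova:94.25, Tauri:259.65 → nearest is Kappa
1 of the 4 points has Kappa as nearest.

1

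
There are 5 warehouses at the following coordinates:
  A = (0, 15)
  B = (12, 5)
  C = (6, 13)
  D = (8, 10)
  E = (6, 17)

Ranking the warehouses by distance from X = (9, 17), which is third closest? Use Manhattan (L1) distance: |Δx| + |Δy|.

d(X,A) = 9 + 2 = 11
d(X,B) = 3 + 12 = 15
d(X,C) = 3 + 4 = 7
d(X,D) = 1 + 7 = 8
d(X,E) = 3 + 0 = 3
Sorted ascending: E, C, D, A, … — the third-nearest is D.

D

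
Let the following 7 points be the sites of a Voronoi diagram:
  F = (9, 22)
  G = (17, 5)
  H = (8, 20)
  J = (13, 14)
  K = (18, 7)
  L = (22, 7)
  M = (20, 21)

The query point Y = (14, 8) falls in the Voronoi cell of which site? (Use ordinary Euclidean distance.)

K

Since √ is increasing, it suffices to compare squared distances:
|YF|² = 25 + 196 = 221
|YG|² = 9 + 9 = 18
|YH|² = 36 + 144 = 180
|YJ|² = 1 + 36 = 37
|YK|² = 16 + 1 = 17
|YL|² = 64 + 1 = 65
|YM|² = 36 + 169 = 205
Minimum is at K.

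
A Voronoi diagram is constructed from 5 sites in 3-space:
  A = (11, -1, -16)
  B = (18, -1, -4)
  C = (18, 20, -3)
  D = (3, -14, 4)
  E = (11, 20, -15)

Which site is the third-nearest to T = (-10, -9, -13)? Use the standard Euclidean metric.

B

Compare squared distances (the ordering matches that of the actual distances):
|TA|² = (-10−11)² + (-9−(-1))² + (-13−(-16))² = 441 + 64 + 9 = 514
|TB|² = (-10−18)² + (-9−(-1))² + (-13−(-4))² = 784 + 64 + 81 = 929
|TC|² = (-10−18)² + (-9−20)² + (-13−(-3))² = 784 + 841 + 100 = 1725
|TD|² = (-10−3)² + (-9−(-14))² + (-13−4)² = 169 + 25 + 289 = 483
|TE|² = (-10−11)² + (-9−20)² + (-13−(-15))² = 441 + 841 + 4 = 1286
Sorted ascending: D, A, B, E, … — the third-nearest is B.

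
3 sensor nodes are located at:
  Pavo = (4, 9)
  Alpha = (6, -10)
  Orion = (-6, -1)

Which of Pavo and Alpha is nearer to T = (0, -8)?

Compare squared distances:
d²(T, Pavo) = (0−4)² + (-8−9)² = 16 + 289 = 305
d²(T, Alpha) = (0−6)² + (-8−(-10))² = 36 + 4 = 40
305 > 40, so Alpha is closer.

Alpha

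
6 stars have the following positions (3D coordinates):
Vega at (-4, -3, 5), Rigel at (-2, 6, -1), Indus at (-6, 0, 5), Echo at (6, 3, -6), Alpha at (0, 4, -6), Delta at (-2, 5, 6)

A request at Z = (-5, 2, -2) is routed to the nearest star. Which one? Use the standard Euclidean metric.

Rigel

Squared Euclidean distances:
d²(Z, Vega) = 1 + 25 + 49 = 75
d²(Z, Rigel) = 9 + 16 + 1 = 26
d²(Z, Indus) = 1 + 4 + 49 = 54
d²(Z, Echo) = 121 + 1 + 16 = 138
d²(Z, Alpha) = 25 + 4 + 16 = 45
d²(Z, Delta) = 9 + 9 + 64 = 82
The smallest is to Rigel, so Z lies in the Voronoi region of Rigel.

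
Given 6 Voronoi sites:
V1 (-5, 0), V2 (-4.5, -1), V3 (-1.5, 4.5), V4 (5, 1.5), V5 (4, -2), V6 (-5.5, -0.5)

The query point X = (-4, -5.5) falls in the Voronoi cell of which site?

Squared Euclidean distances:
|XV1|² = (-4−(-5))² + (-5.5−0)² = 1 + 30.25 = 31.25
|XV2|² = (-4−(-4.5))² + (-5.5−(-1))² = 0.25 + 20.25 = 20.5
|XV3|² = (-4−(-1.5))² + (-5.5−4.5)² = 6.25 + 100 = 106.25
|XV4|² = (-4−5)² + (-5.5−1.5)² = 81 + 49 = 130
|XV5|² = (-4−4)² + (-5.5−(-2))² = 64 + 12.25 = 76.25
|XV6|² = (-4−(-5.5))² + (-5.5−(-0.5))² = 2.25 + 25 = 27.25
The smallest is to V2, so X lies in the Voronoi region of V2.

V2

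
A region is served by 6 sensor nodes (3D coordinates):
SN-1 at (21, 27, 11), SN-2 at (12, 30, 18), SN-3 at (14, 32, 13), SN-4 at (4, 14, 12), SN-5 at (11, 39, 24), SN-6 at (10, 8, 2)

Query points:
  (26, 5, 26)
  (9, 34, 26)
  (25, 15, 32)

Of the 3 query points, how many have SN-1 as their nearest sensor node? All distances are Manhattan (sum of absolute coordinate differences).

2

(26, 5, 26) — d to each: SN-1:42, SN-2:47, SN-3:52, SN-4:45, SN-5:51, SN-6:43 → nearest is SN-1
(9, 34, 26) — d to each: SN-1:34, SN-2:15, SN-3:20, SN-4:39, SN-5:9, SN-6:51 → nearest is SN-5
(25, 15, 32) — d to each: SN-1:37, SN-2:42, SN-3:47, SN-4:42, SN-5:46, SN-6:52 → nearest is SN-1
2 of the 3 points have SN-1 as nearest.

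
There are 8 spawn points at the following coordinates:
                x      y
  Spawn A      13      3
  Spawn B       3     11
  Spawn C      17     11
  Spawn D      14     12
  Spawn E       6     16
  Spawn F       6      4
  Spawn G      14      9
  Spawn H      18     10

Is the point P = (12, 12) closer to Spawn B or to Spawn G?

Compare squared distances:
d²(P, Spawn B) = (12−3)² + (12−11)² = 81 + 1 = 82
d²(P, Spawn G) = (12−14)² + (12−9)² = 4 + 9 = 13
82 > 13, so Spawn G is closer.

Spawn G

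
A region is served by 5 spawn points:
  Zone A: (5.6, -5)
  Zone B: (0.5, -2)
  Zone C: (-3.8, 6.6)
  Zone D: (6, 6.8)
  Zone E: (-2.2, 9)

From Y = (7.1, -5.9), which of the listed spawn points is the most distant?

Since √ is increasing, it suffices to compare squared distances:
d²(Y, Zone A) = 2.25 + 0.81 = 3.06
d²(Y, Zone B) = 43.56 + 15.21 = 58.77
d²(Y, Zone C) = 118.81 + 156.25 = 275.06
d²(Y, Zone D) = 1.21 + 161.29 = 162.5
d²(Y, Zone E) = 86.49 + 222.01 = 308.5
The largest is to Zone E.

Zone E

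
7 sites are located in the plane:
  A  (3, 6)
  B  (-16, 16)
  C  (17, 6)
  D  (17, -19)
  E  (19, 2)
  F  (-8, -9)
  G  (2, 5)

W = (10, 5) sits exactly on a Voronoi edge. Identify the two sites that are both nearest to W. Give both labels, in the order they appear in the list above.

Squared distances from W to each site:
|WA|² = (10−3)² + (5−6)² = 49 + 1 = 50
|WB|² = (10−(-16))² + (5−16)² = 676 + 121 = 797
|WC|² = (10−17)² + (5−6)² = 49 + 1 = 50
|WD|² = (10−17)² + (5−(-19))² = 49 + 576 = 625
|WE|² = (10−19)² + (5−2)² = 81 + 9 = 90
|WF|² = (10−(-8))² + (5−(-9))² = 324 + 196 = 520
|WG|² = (10−2)² + (5−5)² = 64 + 0 = 64
W is equidistant from A and C (both at squared distance 50), and every other site is strictly farther — so W lies on the A–C Voronoi edge.

A and C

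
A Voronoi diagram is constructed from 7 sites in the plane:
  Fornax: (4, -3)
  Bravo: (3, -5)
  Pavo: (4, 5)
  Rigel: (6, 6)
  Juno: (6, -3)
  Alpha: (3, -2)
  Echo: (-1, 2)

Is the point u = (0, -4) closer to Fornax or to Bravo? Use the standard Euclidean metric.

Compare squared distances:
d²(u, Fornax) = (0−4)² + (-4−(-3))² = 16 + 1 = 17
d²(u, Bravo) = (0−3)² + (-4−(-5))² = 9 + 1 = 10
17 > 10, so Bravo is closer.

Bravo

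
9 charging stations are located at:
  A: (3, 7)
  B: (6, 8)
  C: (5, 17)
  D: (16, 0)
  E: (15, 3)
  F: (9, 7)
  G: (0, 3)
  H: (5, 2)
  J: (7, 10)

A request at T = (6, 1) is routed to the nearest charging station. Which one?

Squared Euclidean distances:
|TA|² = 9 + 36 = 45
|TB|² = 0 + 49 = 49
|TC|² = 1 + 256 = 257
|TD|² = 100 + 1 = 101
|TE|² = 81 + 4 = 85
|TF|² = 9 + 36 = 45
|TG|² = 36 + 4 = 40
|TH|² = 1 + 1 = 2
|TJ|² = 1 + 81 = 82
Minimum is at H.

H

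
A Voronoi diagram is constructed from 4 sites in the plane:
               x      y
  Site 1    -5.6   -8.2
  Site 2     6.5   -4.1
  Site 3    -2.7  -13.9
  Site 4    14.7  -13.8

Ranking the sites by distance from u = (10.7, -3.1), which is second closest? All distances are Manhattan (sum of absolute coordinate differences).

d(u, Site 1) = |10.7−(-5.6)| + |-3.1−(-8.2)| = 16.3 + 5.1 = 21.4
d(u, Site 2) = |10.7−6.5| + |-3.1−(-4.1)| = 4.2 + 1 = 5.2
d(u, Site 3) = |10.7−(-2.7)| + |-3.1−(-13.9)| = 13.4 + 10.8 = 24.2
d(u, Site 4) = |10.7−14.7| + |-3.1−(-13.8)| = 4 + 10.7 = 14.7
Sorted ascending: Site 2, Site 4, Site 1, … — the second-nearest is Site 4.

Site 4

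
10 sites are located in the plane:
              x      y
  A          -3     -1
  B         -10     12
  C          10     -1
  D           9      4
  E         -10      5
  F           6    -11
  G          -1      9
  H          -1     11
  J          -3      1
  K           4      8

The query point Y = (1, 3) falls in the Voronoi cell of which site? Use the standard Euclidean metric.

J

Since √ is increasing, it suffices to compare squared distances:
|YA|² = 16 + 16 = 32
|YB|² = 121 + 81 = 202
|YC|² = 81 + 16 = 97
|YD|² = 64 + 1 = 65
|YE|² = 121 + 4 = 125
|YF|² = 25 + 196 = 221
|YG|² = 4 + 36 = 40
|YH|² = 4 + 64 = 68
|YJ|² = 16 + 4 = 20
|YK|² = 9 + 25 = 34
The smallest is to J, so Y lies in the Voronoi region of J.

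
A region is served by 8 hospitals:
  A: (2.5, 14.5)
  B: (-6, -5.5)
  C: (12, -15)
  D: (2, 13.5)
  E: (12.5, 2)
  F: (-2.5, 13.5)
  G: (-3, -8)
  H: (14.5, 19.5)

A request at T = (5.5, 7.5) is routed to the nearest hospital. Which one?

Compare squared distances (the ordering matches that of the actual distances):
|TA|² = (5.5−2.5)² + (7.5−14.5)² = 9 + 49 = 58
|TB|² = (5.5−(-6))² + (7.5−(-5.5))² = 132.25 + 169 = 301.25
|TC|² = (5.5−12)² + (7.5−(-15))² = 42.25 + 506.25 = 548.5
|TD|² = (5.5−2)² + (7.5−13.5)² = 12.25 + 36 = 48.25
|TE|² = (5.5−12.5)² + (7.5−2)² = 49 + 30.25 = 79.25
|TF|² = (5.5−(-2.5))² + (7.5−13.5)² = 64 + 36 = 100
|TG|² = (5.5−(-3))² + (7.5−(-8))² = 72.25 + 240.25 = 312.5
|TH|² = (5.5−14.5)² + (7.5−19.5)² = 81 + 144 = 225
The smallest is to D, so T lies in the Voronoi region of D.

D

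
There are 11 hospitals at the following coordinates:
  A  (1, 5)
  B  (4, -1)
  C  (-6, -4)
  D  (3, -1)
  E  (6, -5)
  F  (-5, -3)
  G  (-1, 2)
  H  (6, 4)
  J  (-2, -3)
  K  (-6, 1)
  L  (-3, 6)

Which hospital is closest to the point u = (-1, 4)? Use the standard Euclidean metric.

Compare squared distances (the ordering matches that of the actual distances):
|uA|² = 4 + 1 = 5
|uB|² = 25 + 25 = 50
|uC|² = 25 + 64 = 89
|uD|² = 16 + 25 = 41
|uE|² = 49 + 81 = 130
|uF|² = 16 + 49 = 65
|uG|² = 0 + 4 = 4
|uH|² = 49 + 0 = 49
|uJ|² = 1 + 49 = 50
|uK|² = 25 + 9 = 34
|uL|² = 4 + 4 = 8
Minimum is at G.

G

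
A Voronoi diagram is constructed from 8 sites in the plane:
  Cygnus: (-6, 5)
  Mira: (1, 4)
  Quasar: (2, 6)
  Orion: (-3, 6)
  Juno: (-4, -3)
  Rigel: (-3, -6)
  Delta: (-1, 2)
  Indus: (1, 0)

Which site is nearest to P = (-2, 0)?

Squared Euclidean distances:
d²(P, Cygnus) = (-2−(-6))² + (0−5)² = 16 + 25 = 41
d²(P, Mira) = (-2−1)² + (0−4)² = 9 + 16 = 25
d²(P, Quasar) = (-2−2)² + (0−6)² = 16 + 36 = 52
d²(P, Orion) = (-2−(-3))² + (0−6)² = 1 + 36 = 37
d²(P, Juno) = (-2−(-4))² + (0−(-3))² = 4 + 9 = 13
d²(P, Rigel) = (-2−(-3))² + (0−(-6))² = 1 + 36 = 37
d²(P, Delta) = (-2−(-1))² + (0−2)² = 1 + 4 = 5
d²(P, Indus) = (-2−1)² + (0−0)² = 9 + 0 = 9
The smallest is to Delta, so P lies in the Voronoi region of Delta.

Delta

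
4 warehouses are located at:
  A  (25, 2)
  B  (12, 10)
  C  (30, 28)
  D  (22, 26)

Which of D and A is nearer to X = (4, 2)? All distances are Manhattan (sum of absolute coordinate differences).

d(X,D) = |4−22| + |2−26| = 18 + 24 = 42
d(X,A) = |4−25| + |2−2| = 21 + 0 = 21
42 > 21, so A is closer.

A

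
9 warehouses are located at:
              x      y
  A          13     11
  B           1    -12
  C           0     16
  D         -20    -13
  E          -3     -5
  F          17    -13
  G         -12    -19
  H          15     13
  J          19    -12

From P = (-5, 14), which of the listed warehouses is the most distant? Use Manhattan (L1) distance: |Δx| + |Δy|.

J

d(P,A) = |-5−13| + |14−11| = 18 + 3 = 21
d(P,B) = |-5−1| + |14−(-12)| = 6 + 26 = 32
d(P,C) = |-5−0| + |14−16| = 5 + 2 = 7
d(P,D) = |-5−(-20)| + |14−(-13)| = 15 + 27 = 42
d(P,E) = |-5−(-3)| + |14−(-5)| = 2 + 19 = 21
d(P,F) = |-5−17| + |14−(-13)| = 22 + 27 = 49
d(P,G) = |-5−(-12)| + |14−(-19)| = 7 + 33 = 40
d(P,H) = |-5−15| + |14−13| = 20 + 1 = 21
d(P,J) = |-5−19| + |14−(-12)| = 24 + 26 = 50
The largest is to J.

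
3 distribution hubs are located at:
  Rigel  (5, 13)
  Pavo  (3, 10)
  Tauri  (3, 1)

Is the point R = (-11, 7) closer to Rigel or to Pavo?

Pavo

Compare squared distances:
d²(R, Rigel) = (-11−5)² + (7−13)² = 256 + 36 = 292
d²(R, Pavo) = (-11−3)² + (7−10)² = 196 + 9 = 205
292 > 205, so Pavo is closer.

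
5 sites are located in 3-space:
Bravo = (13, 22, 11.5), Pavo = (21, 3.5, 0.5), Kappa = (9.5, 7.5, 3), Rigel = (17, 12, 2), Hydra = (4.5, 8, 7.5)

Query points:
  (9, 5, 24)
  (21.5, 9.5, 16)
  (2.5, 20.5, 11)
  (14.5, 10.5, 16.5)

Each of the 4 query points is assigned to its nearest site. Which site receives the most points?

(9, 5, 24) — d² to each: Bravo:461.25, Pavo:698.5, Kappa:447.5, Rigel:597, Hydra:301.5 → nearest is Hydra
(21.5, 9.5, 16) — d² to each: Bravo:248.75, Pavo:276.5, Kappa:317, Rigel:222.5, Hydra:363.5 → nearest is Rigel
(2.5, 20.5, 11) — d² to each: Bravo:112.75, Pavo:741.5, Kappa:282, Rigel:363.5, Hydra:172.5 → nearest is Bravo
(14.5, 10.5, 16.5) — d² to each: Bravo:159.5, Pavo:347.25, Kappa:216.25, Rigel:218.75, Hydra:187.25 → nearest is Bravo
Tally — Bravo:2, Rigel:1, Hydra:1. Bravo captures the most (2).

Bravo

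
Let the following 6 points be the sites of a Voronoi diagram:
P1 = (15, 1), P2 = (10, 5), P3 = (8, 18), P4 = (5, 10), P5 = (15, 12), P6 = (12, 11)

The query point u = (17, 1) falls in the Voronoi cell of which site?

Since √ is increasing, it suffices to compare squared distances:
|uP1|² = 4 + 0 = 4
|uP2|² = 49 + 16 = 65
|uP3|² = 81 + 289 = 370
|uP4|² = 144 + 81 = 225
|uP5|² = 4 + 121 = 125
|uP6|² = 25 + 100 = 125
Minimum is at P1.

P1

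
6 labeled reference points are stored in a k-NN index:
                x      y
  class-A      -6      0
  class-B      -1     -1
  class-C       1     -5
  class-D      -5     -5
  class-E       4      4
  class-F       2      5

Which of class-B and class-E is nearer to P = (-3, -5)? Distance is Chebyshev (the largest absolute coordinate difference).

d(P, class-B) = max(2, 4) = 4
d(P, class-E) = max(7, 9) = 9
4 < 9, so class-B is closer.

class-B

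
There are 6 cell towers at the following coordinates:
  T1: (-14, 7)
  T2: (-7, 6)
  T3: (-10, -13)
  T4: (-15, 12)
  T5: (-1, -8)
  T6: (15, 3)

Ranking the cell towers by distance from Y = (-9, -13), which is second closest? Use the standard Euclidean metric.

T5

Squared Euclidean distances:
|YT1|² = 25 + 400 = 425
|YT2|² = 4 + 361 = 365
|YT3|² = 1 + 0 = 1
|YT4|² = 36 + 625 = 661
|YT5|² = 64 + 25 = 89
|YT6|² = 576 + 256 = 832
Sorted ascending: T3, T5, T2, … — the second-nearest is T5.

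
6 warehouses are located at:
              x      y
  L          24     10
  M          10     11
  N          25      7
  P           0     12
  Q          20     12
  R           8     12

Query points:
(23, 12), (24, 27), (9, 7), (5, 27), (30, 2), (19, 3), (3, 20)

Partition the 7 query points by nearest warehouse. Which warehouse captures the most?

N

(23, 12) — d² to each: L:5, M:170, N:29, P:529, Q:9, R:225 → nearest is L
(24, 27) — d² to each: L:289, M:452, N:401, P:801, Q:241, R:481 → nearest is Q
(9, 7) — d² to each: L:234, M:17, N:256, P:106, Q:146, R:26 → nearest is M
(5, 27) — d² to each: L:650, M:281, N:800, P:250, Q:450, R:234 → nearest is R
(30, 2) — d² to each: L:100, M:481, N:50, P:1000, Q:200, R:584 → nearest is N
(19, 3) — d² to each: L:74, M:145, N:52, P:442, Q:82, R:202 → nearest is N
(3, 20) — d² to each: L:541, M:130, N:653, P:73, Q:353, R:89 → nearest is P
Tally — L:1, M:1, N:2, P:1, Q:1, R:1. N captures the most (2).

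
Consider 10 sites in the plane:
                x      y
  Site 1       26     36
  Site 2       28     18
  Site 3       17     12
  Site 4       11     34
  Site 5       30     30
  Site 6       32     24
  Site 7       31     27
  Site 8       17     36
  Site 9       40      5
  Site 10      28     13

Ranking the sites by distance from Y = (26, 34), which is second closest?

Site 5

Compare squared distances (the ordering matches that of the actual distances):
d²(Y, Site 1) = 0 + 4 = 4
d²(Y, Site 2) = 4 + 256 = 260
d²(Y, Site 3) = 81 + 484 = 565
d²(Y, Site 4) = 225 + 0 = 225
d²(Y, Site 5) = 16 + 16 = 32
d²(Y, Site 6) = 36 + 100 = 136
d²(Y, Site 7) = 25 + 49 = 74
d²(Y, Site 8) = 81 + 4 = 85
d²(Y, Site 9) = 196 + 841 = 1037
d²(Y, Site 10) = 4 + 441 = 445
Sorted ascending: Site 1, Site 5, Site 7, … — the second-nearest is Site 5.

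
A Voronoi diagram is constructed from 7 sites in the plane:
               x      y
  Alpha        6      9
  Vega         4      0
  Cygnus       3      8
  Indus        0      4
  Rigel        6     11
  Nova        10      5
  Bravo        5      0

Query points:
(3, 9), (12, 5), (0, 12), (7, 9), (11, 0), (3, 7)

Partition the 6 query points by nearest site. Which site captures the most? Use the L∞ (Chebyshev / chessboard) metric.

Cygnus

(3, 9) — d to each: Alpha:3, Vega:9, Cygnus:1, Indus:5, Rigel:3, Nova:7, Bravo:9 → nearest is Cygnus
(12, 5) — d to each: Alpha:6, Vega:8, Cygnus:9, Indus:12, Rigel:6, Nova:2, Bravo:7 → nearest is Nova
(0, 12) — d to each: Alpha:6, Vega:12, Cygnus:4, Indus:8, Rigel:6, Nova:10, Bravo:12 → nearest is Cygnus
(7, 9) — d to each: Alpha:1, Vega:9, Cygnus:4, Indus:7, Rigel:2, Nova:4, Bravo:9 → nearest is Alpha
(11, 0) — d to each: Alpha:9, Vega:7, Cygnus:8, Indus:11, Rigel:11, Nova:5, Bravo:6 → nearest is Nova
(3, 7) — d to each: Alpha:3, Vega:7, Cygnus:1, Indus:3, Rigel:4, Nova:7, Bravo:7 → nearest is Cygnus
Tally — Alpha:1, Cygnus:3, Nova:2. Cygnus captures the most (3).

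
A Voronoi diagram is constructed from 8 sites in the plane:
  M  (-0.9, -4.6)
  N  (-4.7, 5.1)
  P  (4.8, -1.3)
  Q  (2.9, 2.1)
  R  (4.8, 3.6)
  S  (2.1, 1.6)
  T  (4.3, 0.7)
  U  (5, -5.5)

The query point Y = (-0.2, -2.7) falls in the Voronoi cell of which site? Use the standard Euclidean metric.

Squared Euclidean distances:
|YM|² = 0.49 + 3.61 = 4.1
|YN|² = 20.25 + 60.84 = 81.09
|YP|² = 25 + 1.96 = 26.96
|YQ|² = 9.61 + 23.04 = 32.65
|YR|² = 25 + 39.69 = 64.69
|YS|² = 5.29 + 18.49 = 23.78
|YT|² = 20.25 + 11.56 = 31.81
|YU|² = 27.04 + 7.84 = 34.88
M is nearest.

M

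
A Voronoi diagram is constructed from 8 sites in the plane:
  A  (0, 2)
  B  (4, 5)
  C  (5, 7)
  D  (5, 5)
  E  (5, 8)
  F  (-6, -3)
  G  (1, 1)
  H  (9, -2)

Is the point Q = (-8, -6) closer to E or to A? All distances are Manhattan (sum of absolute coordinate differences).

d(Q,E) = |-8−5| + |-6−8| = 13 + 14 = 27
d(Q,A) = |-8−0| + |-6−2| = 8 + 8 = 16
27 > 16, so A is closer.

A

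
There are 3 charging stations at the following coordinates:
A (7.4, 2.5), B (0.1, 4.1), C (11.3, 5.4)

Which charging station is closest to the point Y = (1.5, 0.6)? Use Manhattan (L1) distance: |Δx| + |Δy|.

d(Y,A) = 5.9 + 1.9 = 7.8
d(Y,B) = 1.4 + 3.5 = 4.9
d(Y,C) = 9.8 + 4.8 = 14.6
B is nearest.

B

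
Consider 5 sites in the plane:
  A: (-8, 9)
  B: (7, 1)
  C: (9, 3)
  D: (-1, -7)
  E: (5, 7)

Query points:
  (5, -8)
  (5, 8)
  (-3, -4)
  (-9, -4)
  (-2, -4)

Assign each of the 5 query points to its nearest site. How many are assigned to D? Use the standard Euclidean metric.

4

(5, -8) — d² to each: A:458, B:85, C:137, D:37, E:225 → nearest is D
(5, 8) — d² to each: A:170, B:53, C:41, D:261, E:1 → nearest is E
(-3, -4) — d² to each: A:194, B:125, C:193, D:13, E:185 → nearest is D
(-9, -4) — d² to each: A:170, B:281, C:373, D:73, E:317 → nearest is D
(-2, -4) — d² to each: A:205, B:106, C:170, D:10, E:170 → nearest is D
4 of the 5 points have D as nearest.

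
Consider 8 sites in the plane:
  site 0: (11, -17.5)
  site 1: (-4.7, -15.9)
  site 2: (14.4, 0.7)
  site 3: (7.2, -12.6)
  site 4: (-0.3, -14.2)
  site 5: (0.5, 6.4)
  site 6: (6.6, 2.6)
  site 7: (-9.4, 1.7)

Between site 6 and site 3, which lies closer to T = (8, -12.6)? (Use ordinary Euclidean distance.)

site 3

Compare squared distances:
d²(T, site 6) = (8−6.6)² + (-12.6−2.6)² = 1.96 + 231.04 = 233
d²(T, site 3) = (8−7.2)² + (-12.6−(-12.6))² = 0.64 + 0 = 0.64
233 > 0.64, so site 3 is closer.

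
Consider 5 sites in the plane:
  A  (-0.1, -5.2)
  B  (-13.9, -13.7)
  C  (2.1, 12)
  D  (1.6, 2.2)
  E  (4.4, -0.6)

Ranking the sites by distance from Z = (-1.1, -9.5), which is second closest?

E

Squared Euclidean distances:
|ZA|² = (-1.1−(-0.1))² + (-9.5−(-5.2))² = 1 + 18.49 = 19.49
|ZB|² = (-1.1−(-13.9))² + (-9.5−(-13.7))² = 163.84 + 17.64 = 181.48
|ZC|² = (-1.1−2.1)² + (-9.5−12)² = 10.24 + 462.25 = 472.49
|ZD|² = (-1.1−1.6)² + (-9.5−2.2)² = 7.29 + 136.89 = 144.18
|ZE|² = (-1.1−4.4)² + (-9.5−(-0.6))² = 30.25 + 79.21 = 109.46
Sorted ascending: A, E, D, … — the second-nearest is E.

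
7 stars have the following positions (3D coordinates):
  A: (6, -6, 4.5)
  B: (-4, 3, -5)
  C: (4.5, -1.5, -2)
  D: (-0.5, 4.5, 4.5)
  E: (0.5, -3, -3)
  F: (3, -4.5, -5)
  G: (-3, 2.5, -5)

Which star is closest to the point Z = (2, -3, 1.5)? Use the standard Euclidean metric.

C

Since √ is increasing, it suffices to compare squared distances:
|ZA|² = (2−6)² + (-3−(-6))² + (1.5−4.5)² = 16 + 9 + 9 = 34
|ZB|² = (2−(-4))² + (-3−3)² + (1.5−(-5))² = 36 + 36 + 42.25 = 114.25
|ZC|² = (2−4.5)² + (-3−(-1.5))² + (1.5−(-2))² = 6.25 + 2.25 + 12.25 = 20.75
|ZD|² = (2−(-0.5))² + (-3−4.5)² + (1.5−4.5)² = 6.25 + 56.25 + 9 = 71.5
|ZE|² = (2−0.5)² + (-3−(-3))² + (1.5−(-3))² = 2.25 + 0 + 20.25 = 22.5
|ZF|² = (2−3)² + (-3−(-4.5))² + (1.5−(-5))² = 1 + 2.25 + 42.25 = 45.5
|ZG|² = (2−(-3))² + (-3−2.5)² + (1.5−(-5))² = 25 + 30.25 + 42.25 = 97.5
The smallest is to C, so Z lies in the Voronoi region of C.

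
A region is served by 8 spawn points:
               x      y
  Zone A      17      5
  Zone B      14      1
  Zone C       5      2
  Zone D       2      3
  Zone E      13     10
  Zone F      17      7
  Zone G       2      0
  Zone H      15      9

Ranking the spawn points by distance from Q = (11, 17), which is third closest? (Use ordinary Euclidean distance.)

Squared Euclidean distances:
d²(Q, Zone A) = (11−17)² + (17−5)² = 36 + 144 = 180
d²(Q, Zone B) = (11−14)² + (17−1)² = 9 + 256 = 265
d²(Q, Zone C) = (11−5)² + (17−2)² = 36 + 225 = 261
d²(Q, Zone D) = (11−2)² + (17−3)² = 81 + 196 = 277
d²(Q, Zone E) = (11−13)² + (17−10)² = 4 + 49 = 53
d²(Q, Zone F) = (11−17)² + (17−7)² = 36 + 100 = 136
d²(Q, Zone G) = (11−2)² + (17−0)² = 81 + 289 = 370
d²(Q, Zone H) = (11−15)² + (17−9)² = 16 + 64 = 80
Sorted ascending: Zone E, Zone H, Zone F, Zone A, … — the third-nearest is Zone F.

Zone F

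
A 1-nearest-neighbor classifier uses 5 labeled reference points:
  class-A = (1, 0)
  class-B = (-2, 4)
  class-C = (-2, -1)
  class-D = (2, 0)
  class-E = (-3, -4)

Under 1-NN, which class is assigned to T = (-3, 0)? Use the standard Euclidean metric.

class-C

Squared Euclidean distances:
d²(T, class-A) = (-3−1)² + (0−0)² = 16 + 0 = 16
d²(T, class-B) = (-3−(-2))² + (0−4)² = 1 + 16 = 17
d²(T, class-C) = (-3−(-2))² + (0−(-1))² = 1 + 1 = 2
d²(T, class-D) = (-3−2)² + (0−0)² = 25 + 0 = 25
d²(T, class-E) = (-3−(-3))² + (0−(-4))² = 0 + 16 = 16
class-C is nearest.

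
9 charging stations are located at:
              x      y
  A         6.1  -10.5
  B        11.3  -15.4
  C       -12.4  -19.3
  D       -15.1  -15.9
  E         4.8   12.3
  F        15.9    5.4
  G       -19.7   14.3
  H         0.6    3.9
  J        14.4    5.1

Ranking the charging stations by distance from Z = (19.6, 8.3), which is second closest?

Compare squared distances (the ordering matches that of the actual distances):
|ZA|² = (19.6−6.1)² + (8.3−(-10.5))² = 182.25 + 353.44 = 535.69
|ZB|² = (19.6−11.3)² + (8.3−(-15.4))² = 68.89 + 561.69 = 630.58
|ZC|² = (19.6−(-12.4))² + (8.3−(-19.3))² = 1024 + 761.76 = 1785.76
|ZD|² = (19.6−(-15.1))² + (8.3−(-15.9))² = 1204.09 + 585.64 = 1789.73
|ZE|² = (19.6−4.8)² + (8.3−12.3)² = 219.04 + 16 = 235.04
|ZF|² = (19.6−15.9)² + (8.3−5.4)² = 13.69 + 8.41 = 22.1
|ZG|² = (19.6−(-19.7))² + (8.3−14.3)² = 1544.49 + 36 = 1580.49
|ZH|² = (19.6−0.6)² + (8.3−3.9)² = 361 + 19.36 = 380.36
|ZJ|² = (19.6−14.4)² + (8.3−5.1)² = 27.04 + 10.24 = 37.28
Sorted ascending: F, J, E, … — the second-nearest is J.

J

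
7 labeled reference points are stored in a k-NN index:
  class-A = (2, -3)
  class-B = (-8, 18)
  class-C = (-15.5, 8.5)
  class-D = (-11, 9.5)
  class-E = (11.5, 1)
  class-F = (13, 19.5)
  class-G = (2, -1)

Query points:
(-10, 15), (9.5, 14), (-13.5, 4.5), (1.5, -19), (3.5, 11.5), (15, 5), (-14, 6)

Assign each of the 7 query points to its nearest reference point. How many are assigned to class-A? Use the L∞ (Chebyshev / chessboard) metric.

(-10, 15) — d to each: class-A:18, class-B:3, class-C:6.5, class-D:5.5, class-E:21.5, class-F:23, class-G:16 → nearest is class-B
(9.5, 14) — d to each: class-A:17, class-B:17.5, class-C:25, class-D:20.5, class-E:13, class-F:5.5, class-G:15 → nearest is class-F
(-13.5, 4.5) — d to each: class-A:15.5, class-B:13.5, class-C:4, class-D:5, class-E:25, class-F:26.5, class-G:15.5 → nearest is class-C
(1.5, -19) — d to each: class-A:16, class-B:37, class-C:27.5, class-D:28.5, class-E:20, class-F:38.5, class-G:18 → nearest is class-A
(3.5, 11.5) — d to each: class-A:14.5, class-B:11.5, class-C:19, class-D:14.5, class-E:10.5, class-F:9.5, class-G:12.5 → nearest is class-F
(15, 5) — d to each: class-A:13, class-B:23, class-C:30.5, class-D:26, class-E:4, class-F:14.5, class-G:13 → nearest is class-E
(-14, 6) — d to each: class-A:16, class-B:12, class-C:2.5, class-D:3.5, class-E:25.5, class-F:27, class-G:16 → nearest is class-C
1 of the 7 points has class-A as nearest.

1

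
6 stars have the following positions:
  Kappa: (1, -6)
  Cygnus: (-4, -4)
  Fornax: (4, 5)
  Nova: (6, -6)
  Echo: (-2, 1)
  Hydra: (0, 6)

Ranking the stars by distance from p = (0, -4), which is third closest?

Since √ is increasing, it suffices to compare squared distances:
d²(p, Kappa) = (0−1)² + (-4−(-6))² = 1 + 4 = 5
d²(p, Cygnus) = (0−(-4))² + (-4−(-4))² = 16 + 0 = 16
d²(p, Fornax) = (0−4)² + (-4−5)² = 16 + 81 = 97
d²(p, Nova) = (0−6)² + (-4−(-6))² = 36 + 4 = 40
d²(p, Echo) = (0−(-2))² + (-4−1)² = 4 + 25 = 29
d²(p, Hydra) = (0−0)² + (-4−6)² = 0 + 100 = 100
Sorted ascending: Kappa, Cygnus, Echo, Nova, … — the third-nearest is Echo.

Echo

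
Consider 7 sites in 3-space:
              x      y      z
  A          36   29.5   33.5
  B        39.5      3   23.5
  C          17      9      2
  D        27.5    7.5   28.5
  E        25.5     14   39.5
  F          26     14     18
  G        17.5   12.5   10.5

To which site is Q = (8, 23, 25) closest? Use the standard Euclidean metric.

Since √ is increasing, it suffices to compare squared distances:
|QA|² = (8−36)² + (23−29.5)² + (25−33.5)² = 784 + 42.25 + 72.25 = 898.5
|QB|² = (8−39.5)² + (23−3)² + (25−23.5)² = 992.25 + 400 + 2.25 = 1394.5
|QC|² = (8−17)² + (23−9)² + (25−2)² = 81 + 196 + 529 = 806
|QD|² = (8−27.5)² + (23−7.5)² + (25−28.5)² = 380.25 + 240.25 + 12.25 = 632.75
|QE|² = (8−25.5)² + (23−14)² + (25−39.5)² = 306.25 + 81 + 210.25 = 597.5
|QF|² = (8−26)² + (23−14)² + (25−18)² = 324 + 81 + 49 = 454
|QG|² = (8−17.5)² + (23−12.5)² + (25−10.5)² = 90.25 + 110.25 + 210.25 = 410.75
Minimum is at G.

G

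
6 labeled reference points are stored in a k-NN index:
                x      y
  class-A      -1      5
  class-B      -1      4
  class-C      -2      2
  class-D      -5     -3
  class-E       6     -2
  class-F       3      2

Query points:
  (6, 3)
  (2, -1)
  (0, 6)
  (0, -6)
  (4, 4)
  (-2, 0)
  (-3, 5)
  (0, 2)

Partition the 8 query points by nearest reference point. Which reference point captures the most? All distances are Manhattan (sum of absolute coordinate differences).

(6, 3) — d to each: class-A:9, class-B:8, class-C:9, class-D:17, class-E:5, class-F:4 → nearest is class-F
(2, -1) — d to each: class-A:9, class-B:8, class-C:7, class-D:9, class-E:5, class-F:4 → nearest is class-F
(0, 6) — d to each: class-A:2, class-B:3, class-C:6, class-D:14, class-E:14, class-F:7 → nearest is class-A
(0, -6) — d to each: class-A:12, class-B:11, class-C:10, class-D:8, class-E:10, class-F:11 → nearest is class-D
(4, 4) — d to each: class-A:6, class-B:5, class-C:8, class-D:16, class-E:8, class-F:3 → nearest is class-F
(-2, 0) — d to each: class-A:6, class-B:5, class-C:2, class-D:6, class-E:10, class-F:7 → nearest is class-C
(-3, 5) — d to each: class-A:2, class-B:3, class-C:4, class-D:10, class-E:16, class-F:9 → nearest is class-A
(0, 2) — d to each: class-A:4, class-B:3, class-C:2, class-D:10, class-E:10, class-F:3 → nearest is class-C
Tally — class-A:2, class-C:2, class-D:1, class-F:3. class-F captures the most (3).

class-F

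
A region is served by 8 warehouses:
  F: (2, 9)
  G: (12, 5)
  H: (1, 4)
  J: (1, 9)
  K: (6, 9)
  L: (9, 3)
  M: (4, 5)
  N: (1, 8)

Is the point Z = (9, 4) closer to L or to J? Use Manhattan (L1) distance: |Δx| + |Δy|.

d(Z,L) = |9−9| + |4−3| = 0 + 1 = 1
d(Z,J) = |9−1| + |4−9| = 8 + 5 = 13
1 < 13, so L is closer.

L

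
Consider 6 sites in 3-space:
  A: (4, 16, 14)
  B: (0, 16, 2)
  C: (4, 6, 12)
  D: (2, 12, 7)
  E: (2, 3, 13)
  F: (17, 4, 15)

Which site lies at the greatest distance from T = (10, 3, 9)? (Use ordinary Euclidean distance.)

B

Squared Euclidean distances:
|TA|² = 36 + 169 + 25 = 230
|TB|² = 100 + 169 + 49 = 318
|TC|² = 36 + 9 + 9 = 54
|TD|² = 64 + 81 + 4 = 149
|TE|² = 64 + 0 + 16 = 80
|TF|² = 49 + 1 + 36 = 86
The largest is to B.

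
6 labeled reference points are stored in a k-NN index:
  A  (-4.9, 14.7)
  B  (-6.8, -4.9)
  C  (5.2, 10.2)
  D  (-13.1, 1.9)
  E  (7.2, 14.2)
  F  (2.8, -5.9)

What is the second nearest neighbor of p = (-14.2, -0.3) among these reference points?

Compare squared distances (the ordering matches that of the actual distances):
|pA|² = (-14.2−(-4.9))² + (-0.3−14.7)² = 86.49 + 225 = 311.49
|pB|² = (-14.2−(-6.8))² + (-0.3−(-4.9))² = 54.76 + 21.16 = 75.92
|pC|² = (-14.2−5.2)² + (-0.3−10.2)² = 376.36 + 110.25 = 486.61
|pD|² = (-14.2−(-13.1))² + (-0.3−1.9)² = 1.21 + 4.84 = 6.05
|pE|² = (-14.2−7.2)² + (-0.3−14.2)² = 457.96 + 210.25 = 668.21
|pF|² = (-14.2−2.8)² + (-0.3−(-5.9))² = 289 + 31.36 = 320.36
Sorted ascending: D, B, A, … — the second-nearest is B.

B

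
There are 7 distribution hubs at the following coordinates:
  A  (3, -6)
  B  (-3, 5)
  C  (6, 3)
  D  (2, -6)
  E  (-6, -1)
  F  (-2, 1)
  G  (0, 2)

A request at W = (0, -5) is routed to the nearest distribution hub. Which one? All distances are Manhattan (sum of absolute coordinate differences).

d(W,A) = 3 + 1 = 4
d(W,B) = 3 + 10 = 13
d(W,C) = 6 + 8 = 14
d(W,D) = 2 + 1 = 3
d(W,E) = 6 + 4 = 10
d(W,F) = 2 + 6 = 8
d(W,G) = 0 + 7 = 7
The smallest is to D, so W lies in the Voronoi region of D.

D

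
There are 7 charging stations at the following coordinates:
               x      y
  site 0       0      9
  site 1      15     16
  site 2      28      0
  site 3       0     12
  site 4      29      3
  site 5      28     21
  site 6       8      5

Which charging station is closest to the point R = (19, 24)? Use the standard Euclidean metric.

site 1

Since √ is increasing, it suffices to compare squared distances:
d²(R, site 0) = 361 + 225 = 586
d²(R, site 1) = 16 + 64 = 80
d²(R, site 2) = 81 + 576 = 657
d²(R, site 3) = 361 + 144 = 505
d²(R, site 4) = 100 + 441 = 541
d²(R, site 5) = 81 + 9 = 90
d²(R, site 6) = 121 + 361 = 482
The smallest is to site 1, so R lies in the Voronoi region of site 1.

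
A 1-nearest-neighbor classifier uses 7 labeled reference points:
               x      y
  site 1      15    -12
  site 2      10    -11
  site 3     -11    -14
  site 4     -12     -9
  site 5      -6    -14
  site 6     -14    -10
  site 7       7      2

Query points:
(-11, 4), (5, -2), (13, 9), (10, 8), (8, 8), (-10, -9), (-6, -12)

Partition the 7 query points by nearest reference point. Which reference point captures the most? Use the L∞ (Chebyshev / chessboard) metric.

site 7

(-11, 4) — d to each: site 1:26, site 2:21, site 3:18, site 4:13, site 5:18, site 6:14, site 7:18 → nearest is site 4
(5, -2) — d to each: site 1:10, site 2:9, site 3:16, site 4:17, site 5:12, site 6:19, site 7:4 → nearest is site 7
(13, 9) — d to each: site 1:21, site 2:20, site 3:24, site 4:25, site 5:23, site 6:27, site 7:7 → nearest is site 7
(10, 8) — d to each: site 1:20, site 2:19, site 3:22, site 4:22, site 5:22, site 6:24, site 7:6 → nearest is site 7
(8, 8) — d to each: site 1:20, site 2:19, site 3:22, site 4:20, site 5:22, site 6:22, site 7:6 → nearest is site 7
(-10, -9) — d to each: site 1:25, site 2:20, site 3:5, site 4:2, site 5:5, site 6:4, site 7:17 → nearest is site 4
(-6, -12) — d to each: site 1:21, site 2:16, site 3:5, site 4:6, site 5:2, site 6:8, site 7:14 → nearest is site 5
Tally — site 4:2, site 5:1, site 7:4. site 7 captures the most (4).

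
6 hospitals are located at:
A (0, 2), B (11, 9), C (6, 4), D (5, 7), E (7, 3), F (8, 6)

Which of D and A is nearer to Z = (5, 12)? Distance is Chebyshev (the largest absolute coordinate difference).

D

d(Z,D) = max(0, 5) = 5
d(Z,A) = max(5, 10) = 10
5 < 10, so D is closer.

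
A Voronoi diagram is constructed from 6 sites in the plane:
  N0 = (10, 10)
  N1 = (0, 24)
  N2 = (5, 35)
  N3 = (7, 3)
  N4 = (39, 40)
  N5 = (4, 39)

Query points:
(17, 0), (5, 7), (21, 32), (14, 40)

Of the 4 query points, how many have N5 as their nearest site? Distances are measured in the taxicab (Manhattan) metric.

1

(17, 0) — d to each: N0:17, N1:41, N2:47, N3:13, N4:62, N5:52 → nearest is N3
(5, 7) — d to each: N0:8, N1:22, N2:28, N3:6, N4:67, N5:33 → nearest is N3
(21, 32) — d to each: N0:33, N1:29, N2:19, N3:43, N4:26, N5:24 → nearest is N2
(14, 40) — d to each: N0:34, N1:30, N2:14, N3:44, N4:25, N5:11 → nearest is N5
1 of the 4 points has N5 as nearest.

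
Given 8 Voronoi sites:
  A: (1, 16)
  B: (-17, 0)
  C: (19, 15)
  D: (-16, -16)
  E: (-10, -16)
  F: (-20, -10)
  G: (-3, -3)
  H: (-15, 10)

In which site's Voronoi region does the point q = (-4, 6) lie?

G

Since √ is increasing, it suffices to compare squared distances:
|qA|² = (-4−1)² + (6−16)² = 25 + 100 = 125
|qB|² = (-4−(-17))² + (6−0)² = 169 + 36 = 205
|qC|² = (-4−19)² + (6−15)² = 529 + 81 = 610
|qD|² = (-4−(-16))² + (6−(-16))² = 144 + 484 = 628
|qE|² = (-4−(-10))² + (6−(-16))² = 36 + 484 = 520
|qF|² = (-4−(-20))² + (6−(-10))² = 256 + 256 = 512
|qG|² = (-4−(-3))² + (6−(-3))² = 1 + 81 = 82
|qH|² = (-4−(-15))² + (6−10)² = 121 + 16 = 137
G is nearest.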